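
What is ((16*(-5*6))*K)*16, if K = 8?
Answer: -61440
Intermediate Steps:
((16*(-5*6))*K)*16 = ((16*(-5*6))*8)*16 = ((16*(-30))*8)*16 = -480*8*16 = -3840*16 = -61440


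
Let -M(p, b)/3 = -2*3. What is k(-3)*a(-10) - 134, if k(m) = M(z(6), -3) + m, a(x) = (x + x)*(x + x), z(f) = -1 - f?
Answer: 5866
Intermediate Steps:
M(p, b) = 18 (M(p, b) = -(-6)*3 = -3*(-6) = 18)
a(x) = 4*x**2 (a(x) = (2*x)*(2*x) = 4*x**2)
k(m) = 18 + m
k(-3)*a(-10) - 134 = (18 - 3)*(4*(-10)**2) - 134 = 15*(4*100) - 134 = 15*400 - 134 = 6000 - 134 = 5866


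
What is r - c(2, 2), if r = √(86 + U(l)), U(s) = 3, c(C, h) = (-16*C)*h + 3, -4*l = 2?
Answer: 61 + √89 ≈ 70.434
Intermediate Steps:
l = -½ (l = -¼*2 = -½ ≈ -0.50000)
c(C, h) = 3 - 16*C*h (c(C, h) = -16*C*h + 3 = 3 - 16*C*h)
r = √89 (r = √(86 + 3) = √89 ≈ 9.4340)
r - c(2, 2) = √89 - (3 - 16*2*2) = √89 - (3 - 64) = √89 - 1*(-61) = √89 + 61 = 61 + √89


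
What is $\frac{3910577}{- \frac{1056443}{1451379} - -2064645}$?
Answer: $\frac{5675729335683}{2996581339012} \approx 1.8941$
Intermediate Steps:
$\frac{3910577}{- \frac{1056443}{1451379} - -2064645} = \frac{3910577}{\left(-1056443\right) \frac{1}{1451379} + 2064645} = \frac{3910577}{- \frac{1056443}{1451379} + 2064645} = \frac{3910577}{\frac{2996581339012}{1451379}} = 3910577 \cdot \frac{1451379}{2996581339012} = \frac{5675729335683}{2996581339012}$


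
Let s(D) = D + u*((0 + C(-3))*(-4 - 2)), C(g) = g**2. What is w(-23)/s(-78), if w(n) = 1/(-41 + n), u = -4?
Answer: -1/8832 ≈ -0.00011322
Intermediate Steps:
s(D) = 216 + D (s(D) = D - 4*(0 + (-3)**2)*(-4 - 2) = D - 4*(0 + 9)*(-6) = D - 36*(-6) = D - 4*(-54) = D + 216 = 216 + D)
w(-23)/s(-78) = 1/((-41 - 23)*(216 - 78)) = 1/(-64*138) = -1/64*1/138 = -1/8832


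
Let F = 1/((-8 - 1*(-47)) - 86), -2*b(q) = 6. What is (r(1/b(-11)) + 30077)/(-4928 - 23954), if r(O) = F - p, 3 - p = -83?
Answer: -100684/96961 ≈ -1.0384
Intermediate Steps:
b(q) = -3 (b(q) = -½*6 = -3)
p = 86 (p = 3 - 1*(-83) = 3 + 83 = 86)
F = -1/47 (F = 1/((-8 + 47) - 86) = 1/(39 - 86) = 1/(-47) = -1/47 ≈ -0.021277)
r(O) = -4043/47 (r(O) = -1/47 - 1*86 = -1/47 - 86 = -4043/47)
(r(1/b(-11)) + 30077)/(-4928 - 23954) = (-4043/47 + 30077)/(-4928 - 23954) = (1409576/47)/(-28882) = (1409576/47)*(-1/28882) = -100684/96961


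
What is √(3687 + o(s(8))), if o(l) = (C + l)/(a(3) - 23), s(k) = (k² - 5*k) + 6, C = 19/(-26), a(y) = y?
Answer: √249142270/260 ≈ 60.709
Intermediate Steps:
C = -19/26 (C = 19*(-1/26) = -19/26 ≈ -0.73077)
s(k) = 6 + k² - 5*k
o(l) = 19/520 - l/20 (o(l) = (-19/26 + l)/(3 - 23) = (-19/26 + l)/(-20) = (-19/26 + l)*(-1/20) = 19/520 - l/20)
√(3687 + o(s(8))) = √(3687 + (19/520 - (6 + 8² - 5*8)/20)) = √(3687 + (19/520 - (6 + 64 - 40)/20)) = √(3687 + (19/520 - 1/20*30)) = √(3687 + (19/520 - 3/2)) = √(3687 - 761/520) = √(1916479/520) = √249142270/260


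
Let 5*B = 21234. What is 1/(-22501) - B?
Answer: -477786239/112505 ≈ -4246.8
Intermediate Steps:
B = 21234/5 (B = (⅕)*21234 = 21234/5 ≈ 4246.8)
1/(-22501) - B = 1/(-22501) - 1*21234/5 = -1/22501 - 21234/5 = -477786239/112505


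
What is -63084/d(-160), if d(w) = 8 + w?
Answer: 15771/38 ≈ 415.03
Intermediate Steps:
-63084/d(-160) = -63084/(8 - 160) = -63084/(-152) = -63084*(-1/152) = 15771/38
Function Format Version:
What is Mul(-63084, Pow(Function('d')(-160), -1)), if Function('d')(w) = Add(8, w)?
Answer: Rational(15771, 38) ≈ 415.03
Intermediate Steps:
Mul(-63084, Pow(Function('d')(-160), -1)) = Mul(-63084, Pow(Add(8, -160), -1)) = Mul(-63084, Pow(-152, -1)) = Mul(-63084, Rational(-1, 152)) = Rational(15771, 38)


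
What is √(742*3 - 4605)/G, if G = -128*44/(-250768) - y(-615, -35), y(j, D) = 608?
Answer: -15673*I*√2379/9528832 ≈ -0.080225*I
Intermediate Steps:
G = -9528832/15673 (G = -128*44/(-250768) - 1*608 = -5632*(-1/250768) - 608 = 352/15673 - 608 = -9528832/15673 ≈ -607.98)
√(742*3 - 4605)/G = √(742*3 - 4605)/(-9528832/15673) = √(2226 - 4605)*(-15673/9528832) = √(-2379)*(-15673/9528832) = (I*√2379)*(-15673/9528832) = -15673*I*√2379/9528832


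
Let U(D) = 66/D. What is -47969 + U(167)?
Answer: -8010757/167 ≈ -47969.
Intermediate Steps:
-47969 + U(167) = -47969 + 66/167 = -8010757/167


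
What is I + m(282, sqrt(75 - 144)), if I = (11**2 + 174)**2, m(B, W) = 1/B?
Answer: 24541051/282 ≈ 87025.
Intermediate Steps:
I = 87025 (I = (121 + 174)**2 = 295**2 = 87025)
I + m(282, sqrt(75 - 144)) = 87025 + 1/282 = 24541051/282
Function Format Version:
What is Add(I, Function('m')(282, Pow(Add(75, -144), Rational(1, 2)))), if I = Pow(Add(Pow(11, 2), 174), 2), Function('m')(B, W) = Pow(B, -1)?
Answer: Rational(24541051, 282) ≈ 87025.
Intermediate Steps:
I = 87025 (I = Pow(Add(121, 174), 2) = Pow(295, 2) = 87025)
Add(I, Function('m')(282, Pow(Add(75, -144), Rational(1, 2)))) = Add(87025, Pow(282, -1)) = Add(87025, Rational(1, 282)) = Rational(24541051, 282)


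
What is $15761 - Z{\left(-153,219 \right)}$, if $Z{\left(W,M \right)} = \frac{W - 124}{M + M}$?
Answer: $\frac{6903595}{438} \approx 15762.0$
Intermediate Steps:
$Z{\left(W,M \right)} = \frac{-124 + W}{2 M}$
$15761 - Z{\left(-153,219 \right)} = 15761 - \frac{-124 - 153}{2 \cdot 219} = 15761 - \frac{1}{2} \cdot \frac{1}{219} \left(-277\right) = 15761 - - \frac{277}{438} = 15761 + \frac{277}{438} = \frac{6903595}{438}$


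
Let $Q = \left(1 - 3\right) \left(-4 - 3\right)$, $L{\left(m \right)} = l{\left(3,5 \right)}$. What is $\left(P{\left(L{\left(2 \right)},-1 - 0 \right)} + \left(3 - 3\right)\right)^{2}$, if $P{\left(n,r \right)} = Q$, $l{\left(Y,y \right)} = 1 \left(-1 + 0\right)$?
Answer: $196$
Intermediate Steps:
$l{\left(Y,y \right)} = -1$ ($l{\left(Y,y \right)} = 1 \left(-1\right) = -1$)
$L{\left(m \right)} = -1$
$Q = 14$ ($Q = \left(-2\right) \left(-7\right) = 14$)
$P{\left(n,r \right)} = 14$
$\left(P{\left(L{\left(2 \right)},-1 - 0 \right)} + \left(3 - 3\right)\right)^{2} = \left(14 + \left(3 - 3\right)\right)^{2} = \left(14 + 0\right)^{2} = 14^{2} = 196$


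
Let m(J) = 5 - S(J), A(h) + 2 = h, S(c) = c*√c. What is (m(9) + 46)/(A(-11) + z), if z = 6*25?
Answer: 24/137 ≈ 0.17518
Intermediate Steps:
z = 150
S(c) = c^(3/2)
A(h) = -2 + h
m(J) = 5 - J^(3/2)
(m(9) + 46)/(A(-11) + z) = ((5 - 9^(3/2)) + 46)/((-2 - 11) + 150) = ((5 - 1*27) + 46)/(-13 + 150) = ((5 - 27) + 46)/137 = (-22 + 46)/137 = (1/137)*24 = 24/137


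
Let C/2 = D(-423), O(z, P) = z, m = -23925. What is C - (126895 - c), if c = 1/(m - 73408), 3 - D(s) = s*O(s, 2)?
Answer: -47181879752/97333 ≈ -4.8475e+5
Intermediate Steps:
D(s) = 3 - s**2 (D(s) = 3 - s*s = 3 - s**2)
C = -357852 (C = 2*(3 - 1*(-423)**2) = 2*(3 - 1*178929) = 2*(3 - 178929) = 2*(-178926) = -357852)
c = -1/97333 (c = 1/(-23925 - 73408) = 1/(-97333) = -1/97333 ≈ -1.0274e-5)
C - (126895 - c) = -357852 - (126895 - 1*(-1/97333)) = -357852 - (126895 + 1/97333) = -357852 - 1*12351071036/97333 = -357852 - 12351071036/97333 = -47181879752/97333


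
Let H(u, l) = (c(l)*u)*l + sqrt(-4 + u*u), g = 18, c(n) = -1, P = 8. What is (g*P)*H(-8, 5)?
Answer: 5760 + 288*sqrt(15) ≈ 6875.4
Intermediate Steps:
H(u, l) = sqrt(-4 + u**2) - l*u (H(u, l) = (-u)*l + sqrt(-4 + u*u) = -l*u + sqrt(-4 + u**2) = sqrt(-4 + u**2) - l*u)
(g*P)*H(-8, 5) = (18*8)*(sqrt(-4 + (-8)**2) - 1*5*(-8)) = 144*(sqrt(-4 + 64) + 40) = 144*(sqrt(60) + 40) = 144*(2*sqrt(15) + 40) = 144*(40 + 2*sqrt(15)) = 5760 + 288*sqrt(15)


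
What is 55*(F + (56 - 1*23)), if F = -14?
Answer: 1045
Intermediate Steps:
55*(F + (56 - 1*23)) = 55*(-14 + (56 - 1*23)) = 55*(-14 + (56 - 23)) = 55*(-14 + 33) = 55*19 = 1045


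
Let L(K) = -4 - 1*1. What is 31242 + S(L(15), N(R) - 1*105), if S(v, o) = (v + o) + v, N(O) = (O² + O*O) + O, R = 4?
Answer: 31163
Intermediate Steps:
N(O) = O + 2*O² (N(O) = (O² + O²) + O = 2*O² + O = O + 2*O²)
L(K) = -5 (L(K) = -4 - 1 = -5)
S(v, o) = o + 2*v (S(v, o) = (o + v) + v = o + 2*v)
31242 + S(L(15), N(R) - 1*105) = 31242 + ((4*(1 + 2*4) - 1*105) + 2*(-5)) = 31242 + ((4*(1 + 8) - 105) - 10) = 31242 + ((4*9 - 105) - 10) = 31242 + ((36 - 105) - 10) = 31242 + (-69 - 10) = 31242 - 79 = 31163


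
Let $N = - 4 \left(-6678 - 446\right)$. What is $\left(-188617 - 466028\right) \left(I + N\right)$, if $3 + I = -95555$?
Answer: $43901802990$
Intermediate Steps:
$I = -95558$ ($I = -3 - 95555 = -95558$)
$N = 28496$ ($N = \left(-4\right) \left(-7124\right) = 28496$)
$\left(-188617 - 466028\right) \left(I + N\right) = \left(-188617 - 466028\right) \left(-95558 + 28496\right) = \left(-654645\right) \left(-67062\right) = 43901802990$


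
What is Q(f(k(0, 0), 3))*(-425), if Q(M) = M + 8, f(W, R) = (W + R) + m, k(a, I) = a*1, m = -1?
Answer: -4250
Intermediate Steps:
k(a, I) = a
f(W, R) = -1 + R + W (f(W, R) = (W + R) - 1 = (R + W) - 1 = -1 + R + W)
Q(M) = 8 + M
Q(f(k(0, 0), 3))*(-425) = (8 + (-1 + 3 + 0))*(-425) = (8 + 2)*(-425) = 10*(-425) = -4250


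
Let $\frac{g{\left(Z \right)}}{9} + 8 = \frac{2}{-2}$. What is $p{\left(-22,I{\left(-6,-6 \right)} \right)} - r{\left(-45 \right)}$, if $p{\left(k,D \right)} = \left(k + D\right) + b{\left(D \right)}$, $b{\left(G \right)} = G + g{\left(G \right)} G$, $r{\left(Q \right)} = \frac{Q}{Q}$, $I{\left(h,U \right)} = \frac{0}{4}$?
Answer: $-23$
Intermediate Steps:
$I{\left(h,U \right)} = 0$ ($I{\left(h,U \right)} = 0 \cdot \frac{1}{4} = 0$)
$r{\left(Q \right)} = 1$
$g{\left(Z \right)} = -81$ ($g{\left(Z \right)} = -72 + 9 \frac{2}{-2} = -72 + 9 \cdot 2 \left(- \frac{1}{2}\right) = -72 + 9 \left(-1\right) = -72 - 9 = -81$)
$b{\left(G \right)} = - 80 G$ ($b{\left(G \right)} = G - 81 G = - 80 G$)
$p{\left(k,D \right)} = k - 79 D$ ($p{\left(k,D \right)} = \left(k + D\right) - 80 D = \left(D + k\right) - 80 D = k - 79 D$)
$p{\left(-22,I{\left(-6,-6 \right)} \right)} - r{\left(-45 \right)} = \left(-22 - 0\right) - 1 = \left(-22 + 0\right) - 1 = -22 - 1 = -23$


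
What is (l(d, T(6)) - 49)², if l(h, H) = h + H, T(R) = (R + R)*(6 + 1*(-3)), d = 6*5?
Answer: 289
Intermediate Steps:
d = 30
T(R) = 6*R (T(R) = (2*R)*(6 - 3) = (2*R)*3 = 6*R)
l(h, H) = H + h
(l(d, T(6)) - 49)² = ((6*6 + 30) - 49)² = ((36 + 30) - 49)² = (66 - 49)² = 17² = 289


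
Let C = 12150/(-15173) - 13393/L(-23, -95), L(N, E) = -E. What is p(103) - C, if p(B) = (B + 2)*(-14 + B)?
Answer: 13674576314/1441435 ≈ 9486.8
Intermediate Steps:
p(B) = (-14 + B)*(2 + B) (p(B) = (2 + B)*(-14 + B) = (-14 + B)*(2 + B))
C = -204366239/1441435 (C = 12150/(-15173) - 13393/((-1*(-95))) = 12150*(-1/15173) - 13393/95 = -12150/15173 - 13393*1/95 = -12150/15173 - 13393/95 = -204366239/1441435 ≈ -141.78)
p(103) - C = (-28 + 103² - 12*103) - 1*(-204366239/1441435) = (-28 + 10609 - 1236) + 204366239/1441435 = 9345 + 204366239/1441435 = 13674576314/1441435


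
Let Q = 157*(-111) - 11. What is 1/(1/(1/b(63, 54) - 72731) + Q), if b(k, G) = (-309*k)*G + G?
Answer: -76452208885/1333173619587794 ≈ -5.7346e-5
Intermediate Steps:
b(k, G) = G - 309*G*k (b(k, G) = -309*G*k + G = G - 309*G*k)
Q = -17438 (Q = -17427 - 11 = -17438)
1/(1/(1/b(63, 54) - 72731) + Q) = 1/(1/(1/(54*(1 - 309*63)) - 72731) - 17438) = 1/(1/(1/(54*(1 - 19467)) - 72731) - 17438) = 1/(1/(1/(54*(-19466)) - 72731) - 17438) = 1/(1/(1/(-1051164) - 72731) - 17438) = 1/(1/(-1/1051164 - 72731) - 17438) = 1/(1/(-76452208885/1051164) - 17438) = 1/(-1051164/76452208885 - 17438) = 1/(-1333173619587794/76452208885) = -76452208885/1333173619587794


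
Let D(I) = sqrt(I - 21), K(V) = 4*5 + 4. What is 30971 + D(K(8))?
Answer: 30971 + sqrt(3) ≈ 30973.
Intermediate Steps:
K(V) = 24 (K(V) = 20 + 4 = 24)
D(I) = sqrt(-21 + I)
30971 + D(K(8)) = 30971 + sqrt(-21 + 24) = 30971 + sqrt(3)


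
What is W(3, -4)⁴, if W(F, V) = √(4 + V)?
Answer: 0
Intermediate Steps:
W(3, -4)⁴ = (√(4 - 4))⁴ = (√0)⁴ = 0⁴ = 0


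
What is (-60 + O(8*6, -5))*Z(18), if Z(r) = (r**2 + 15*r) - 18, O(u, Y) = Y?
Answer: -37440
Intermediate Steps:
Z(r) = -18 + r**2 + 15*r
(-60 + O(8*6, -5))*Z(18) = (-60 - 5)*(-18 + 18**2 + 15*18) = -65*(-18 + 324 + 270) = -65*576 = -37440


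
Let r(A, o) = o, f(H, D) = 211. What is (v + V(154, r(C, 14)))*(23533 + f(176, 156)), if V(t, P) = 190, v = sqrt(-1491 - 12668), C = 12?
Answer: 4511360 + 23744*I*sqrt(14159) ≈ 4.5114e+6 + 2.8253e+6*I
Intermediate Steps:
v = I*sqrt(14159) (v = sqrt(-14159) = I*sqrt(14159) ≈ 118.99*I)
(v + V(154, r(C, 14)))*(23533 + f(176, 156)) = (I*sqrt(14159) + 190)*(23533 + 211) = (190 + I*sqrt(14159))*23744 = 4511360 + 23744*I*sqrt(14159)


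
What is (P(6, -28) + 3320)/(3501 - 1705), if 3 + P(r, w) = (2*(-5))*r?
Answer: 3257/1796 ≈ 1.8135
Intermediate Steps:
P(r, w) = -3 - 10*r (P(r, w) = -3 + (2*(-5))*r = -3 - 10*r)
(P(6, -28) + 3320)/(3501 - 1705) = ((-3 - 10*6) + 3320)/(3501 - 1705) = ((-3 - 60) + 3320)/1796 = (-63 + 3320)*(1/1796) = 3257*(1/1796) = 3257/1796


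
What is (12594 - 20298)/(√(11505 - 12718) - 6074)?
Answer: 46794096/36894689 + 7704*I*√1213/36894689 ≈ 1.2683 + 0.0072725*I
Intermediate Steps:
(12594 - 20298)/(√(11505 - 12718) - 6074) = -7704/(√(-1213) - 6074) = -7704/(I*√1213 - 6074) = -7704/(-6074 + I*√1213)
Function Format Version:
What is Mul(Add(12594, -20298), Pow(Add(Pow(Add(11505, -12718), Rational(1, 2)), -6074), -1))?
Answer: Add(Rational(46794096, 36894689), Mul(Rational(7704, 36894689), I, Pow(1213, Rational(1, 2)))) ≈ Add(1.2683, Mul(0.0072725, I))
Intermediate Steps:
Mul(Add(12594, -20298), Pow(Add(Pow(Add(11505, -12718), Rational(1, 2)), -6074), -1)) = Mul(-7704, Pow(Add(Pow(-1213, Rational(1, 2)), -6074), -1)) = Mul(-7704, Pow(Add(Mul(I, Pow(1213, Rational(1, 2))), -6074), -1)) = Mul(-7704, Pow(Add(-6074, Mul(I, Pow(1213, Rational(1, 2)))), -1))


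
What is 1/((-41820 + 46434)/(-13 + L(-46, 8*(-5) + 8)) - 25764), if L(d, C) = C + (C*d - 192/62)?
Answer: -44141/1137105690 ≈ -3.8819e-5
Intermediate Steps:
L(d, C) = -96/31 + C + C*d (L(d, C) = C + (C*d - 192*1/62) = C + (C*d - 96/31) = C + (-96/31 + C*d) = -96/31 + C + C*d)
1/((-41820 + 46434)/(-13 + L(-46, 8*(-5) + 8)) - 25764) = 1/((-41820 + 46434)/(-13 + (-96/31 + (8*(-5) + 8) + (8*(-5) + 8)*(-46))) - 25764) = 1/(4614/(-13 + (-96/31 + (-40 + 8) + (-40 + 8)*(-46))) - 25764) = 1/(4614/(-13 + (-96/31 - 32 - 32*(-46))) - 25764) = 1/(4614/(-13 + (-96/31 - 32 + 1472)) - 25764) = 1/(4614/(-13 + 44544/31) - 25764) = 1/(4614/(44141/31) - 25764) = 1/(4614*(31/44141) - 25764) = 1/(143034/44141 - 25764) = 1/(-1137105690/44141) = -44141/1137105690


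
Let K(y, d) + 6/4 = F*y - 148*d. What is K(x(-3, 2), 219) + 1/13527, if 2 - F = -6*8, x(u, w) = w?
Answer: -874209427/27054 ≈ -32314.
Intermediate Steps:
F = 50 (F = 2 - (-6)*8 = 2 - 1*(-48) = 2 + 48 = 50)
K(y, d) = -3/2 - 148*d + 50*y (K(y, d) = -3/2 + (50*y - 148*d) = -3/2 + (-148*d + 50*y) = -3/2 - 148*d + 50*y)
K(x(-3, 2), 219) + 1/13527 = (-3/2 - 148*219 + 50*2) + 1/13527 = (-3/2 - 32412 + 100) + 1/13527 = -64627/2 + 1/13527 = -874209427/27054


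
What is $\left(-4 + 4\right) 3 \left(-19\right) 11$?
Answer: $0$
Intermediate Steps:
$\left(-4 + 4\right) 3 \left(-19\right) 11 = 0 \cdot 3 \left(-19\right) 11 = 0 \left(-19\right) 11 = 0 \cdot 11 = 0$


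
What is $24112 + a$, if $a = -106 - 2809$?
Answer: $21197$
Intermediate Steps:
$a = -2915$ ($a = -106 - 2809 = -2915$)
$24112 + a = 24112 - 2915 = 21197$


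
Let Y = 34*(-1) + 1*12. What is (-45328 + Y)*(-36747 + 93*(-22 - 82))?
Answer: 2105101650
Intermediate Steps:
Y = -22 (Y = -34 + 12 = -22)
(-45328 + Y)*(-36747 + 93*(-22 - 82)) = (-45328 - 22)*(-36747 + 93*(-22 - 82)) = -45350*(-36747 + 93*(-104)) = -45350*(-36747 - 9672) = -45350*(-46419) = 2105101650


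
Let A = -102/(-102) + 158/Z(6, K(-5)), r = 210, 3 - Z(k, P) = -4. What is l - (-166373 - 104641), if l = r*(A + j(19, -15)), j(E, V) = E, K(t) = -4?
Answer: 279954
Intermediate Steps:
Z(k, P) = 7 (Z(k, P) = 3 - 1*(-4) = 3 + 4 = 7)
A = 165/7 (A = -102/(-102) + 158/7 = -102*(-1/102) + 158*(⅐) = 1 + 158/7 = 165/7 ≈ 23.571)
l = 8940 (l = 210*(165/7 + 19) = 210*(298/7) = 8940)
l - (-166373 - 104641) = 8940 - (-166373 - 104641) = 8940 - 1*(-271014) = 8940 + 271014 = 279954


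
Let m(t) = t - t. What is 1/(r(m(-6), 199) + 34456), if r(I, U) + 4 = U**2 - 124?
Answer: 1/73929 ≈ 1.3526e-5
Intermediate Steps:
m(t) = 0
r(I, U) = -128 + U**2 (r(I, U) = -4 + (U**2 - 124) = -4 + (-124 + U**2) = -128 + U**2)
1/(r(m(-6), 199) + 34456) = 1/((-128 + 199**2) + 34456) = 1/((-128 + 39601) + 34456) = 1/(39473 + 34456) = 1/73929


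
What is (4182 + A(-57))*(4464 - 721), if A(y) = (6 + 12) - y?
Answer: 15933951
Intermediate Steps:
A(y) = 18 - y
(4182 + A(-57))*(4464 - 721) = (4182 + (18 - 1*(-57)))*(4464 - 721) = (4182 + (18 + 57))*3743 = (4182 + 75)*3743 = 4257*3743 = 15933951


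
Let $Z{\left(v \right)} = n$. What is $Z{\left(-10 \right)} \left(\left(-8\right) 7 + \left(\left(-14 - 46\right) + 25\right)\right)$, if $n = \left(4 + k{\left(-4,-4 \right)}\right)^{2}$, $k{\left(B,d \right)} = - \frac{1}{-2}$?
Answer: $- \frac{7371}{4} \approx -1842.8$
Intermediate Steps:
$k{\left(B,d \right)} = \frac{1}{2}$ ($k{\left(B,d \right)} = \left(-1\right) \left(- \frac{1}{2}\right) = \frac{1}{2}$)
$n = \frac{81}{4}$ ($n = \left(4 + \frac{1}{2}\right)^{2} = \left(\frac{9}{2}\right)^{2} = \frac{81}{4} \approx 20.25$)
$Z{\left(v \right)} = \frac{81}{4}$
$Z{\left(-10 \right)} \left(\left(-8\right) 7 + \left(\left(-14 - 46\right) + 25\right)\right) = \frac{81 \left(\left(-8\right) 7 + \left(\left(-14 - 46\right) + 25\right)\right)}{4} = \frac{81 \left(-56 + \left(-60 + 25\right)\right)}{4} = \frac{81 \left(-56 - 35\right)}{4} = \frac{81}{4} \left(-91\right) = - \frac{7371}{4}$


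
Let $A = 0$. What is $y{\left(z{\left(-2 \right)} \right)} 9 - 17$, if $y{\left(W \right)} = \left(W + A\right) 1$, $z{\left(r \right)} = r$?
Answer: $-35$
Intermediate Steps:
$y{\left(W \right)} = W$ ($y{\left(W \right)} = \left(W + 0\right) 1 = W 1 = W$)
$y{\left(z{\left(-2 \right)} \right)} 9 - 17 = \left(-2\right) 9 - 17 = -18 - 17 = -35$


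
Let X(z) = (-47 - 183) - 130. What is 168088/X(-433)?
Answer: -21011/45 ≈ -466.91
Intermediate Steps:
X(z) = -360 (X(z) = -230 - 130 = -360)
168088/X(-433) = 168088/(-360) = 168088*(-1/360) = -21011/45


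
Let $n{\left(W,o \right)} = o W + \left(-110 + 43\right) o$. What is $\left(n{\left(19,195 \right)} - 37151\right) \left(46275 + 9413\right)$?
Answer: $-2590104568$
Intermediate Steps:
$n{\left(W,o \right)} = - 67 o + W o$ ($n{\left(W,o \right)} = W o - 67 o = - 67 o + W o$)
$\left(n{\left(19,195 \right)} - 37151\right) \left(46275 + 9413\right) = \left(195 \left(-67 + 19\right) - 37151\right) \left(46275 + 9413\right) = \left(195 \left(-48\right) - 37151\right) 55688 = \left(-9360 - 37151\right) 55688 = \left(-46511\right) 55688 = -2590104568$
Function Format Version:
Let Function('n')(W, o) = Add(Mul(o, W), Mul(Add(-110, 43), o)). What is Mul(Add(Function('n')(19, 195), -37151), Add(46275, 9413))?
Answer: -2590104568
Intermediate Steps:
Function('n')(W, o) = Add(Mul(-67, o), Mul(W, o)) (Function('n')(W, o) = Add(Mul(W, o), Mul(-67, o)) = Add(Mul(-67, o), Mul(W, o)))
Mul(Add(Function('n')(19, 195), -37151), Add(46275, 9413)) = Mul(Add(Mul(195, Add(-67, 19)), -37151), Add(46275, 9413)) = Mul(Add(Mul(195, -48), -37151), 55688) = Mul(Add(-9360, -37151), 55688) = Mul(-46511, 55688) = -2590104568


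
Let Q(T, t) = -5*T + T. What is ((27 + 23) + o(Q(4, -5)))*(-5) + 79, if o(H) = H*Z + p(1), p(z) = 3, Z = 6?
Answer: 294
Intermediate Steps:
Q(T, t) = -4*T
o(H) = 3 + 6*H (o(H) = H*6 + 3 = 6*H + 3 = 3 + 6*H)
((27 + 23) + o(Q(4, -5)))*(-5) + 79 = ((27 + 23) + (3 + 6*(-4*4)))*(-5) + 79 = (50 + (3 + 6*(-16)))*(-5) + 79 = (50 + (3 - 96))*(-5) + 79 = (50 - 93)*(-5) + 79 = -43*(-5) + 79 = 215 + 79 = 294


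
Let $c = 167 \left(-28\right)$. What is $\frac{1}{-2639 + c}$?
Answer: $- \frac{1}{7315} \approx -0.00013671$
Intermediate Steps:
$c = -4676$
$\frac{1}{-2639 + c} = \frac{1}{-2639 - 4676} = \frac{1}{-7315} = - \frac{1}{7315}$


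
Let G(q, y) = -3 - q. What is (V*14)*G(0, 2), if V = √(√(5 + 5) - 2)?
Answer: -42*√(-2 + √10) ≈ -45.280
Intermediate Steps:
V = √(-2 + √10) (V = √(√10 - 2) = √(-2 + √10) ≈ 1.0781)
(V*14)*G(0, 2) = (√(-2 + √10)*14)*(-3 - 1*0) = (14*√(-2 + √10))*(-3 + 0) = (14*√(-2 + √10))*(-3) = -42*√(-2 + √10)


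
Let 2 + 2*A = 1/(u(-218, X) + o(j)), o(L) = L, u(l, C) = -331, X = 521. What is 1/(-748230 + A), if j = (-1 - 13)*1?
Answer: -690/516279391 ≈ -1.3365e-6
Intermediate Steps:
j = -14 (j = -14*1 = -14)
A = -691/690 (A = -1 + 1/(2*(-331 - 14)) = -1 + (1/2)/(-345) = -1 + (1/2)*(-1/345) = -1 - 1/690 = -691/690 ≈ -1.0014)
1/(-748230 + A) = 1/(-748230 - 691/690) = 1/(-516279391/690) = -690/516279391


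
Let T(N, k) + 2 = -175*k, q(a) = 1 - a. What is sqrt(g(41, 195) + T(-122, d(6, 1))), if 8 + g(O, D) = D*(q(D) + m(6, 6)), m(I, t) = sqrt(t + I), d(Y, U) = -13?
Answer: sqrt(-35565 + 390*sqrt(3)) ≈ 186.79*I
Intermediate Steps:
m(I, t) = sqrt(I + t)
g(O, D) = -8 + D*(1 - D + 2*sqrt(3)) (g(O, D) = -8 + D*((1 - D) + sqrt(6 + 6)) = -8 + D*((1 - D) + sqrt(12)) = -8 + D*((1 - D) + 2*sqrt(3)) = -8 + D*(1 - D + 2*sqrt(3)))
T(N, k) = -2 - 175*k
sqrt(g(41, 195) + T(-122, d(6, 1))) = sqrt((-8 - 1*195*(-1 + 195) + 2*195*sqrt(3)) + (-2 - 175*(-13))) = sqrt((-8 - 1*195*194 + 390*sqrt(3)) + (-2 + 2275)) = sqrt((-8 - 37830 + 390*sqrt(3)) + 2273) = sqrt((-37838 + 390*sqrt(3)) + 2273) = sqrt(-35565 + 390*sqrt(3))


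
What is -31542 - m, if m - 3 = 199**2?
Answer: -71146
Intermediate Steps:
m = 39604 (m = 3 + 199**2 = 3 + 39601 = 39604)
-31542 - m = -31542 - 1*39604 = -31542 - 39604 = -71146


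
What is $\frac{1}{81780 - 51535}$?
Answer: $\frac{1}{30245} \approx 3.3063 \cdot 10^{-5}$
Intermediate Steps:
$\frac{1}{81780 - 51535} = \frac{1}{30245}$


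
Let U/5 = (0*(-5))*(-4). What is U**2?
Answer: 0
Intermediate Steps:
U = 0 (U = 5*((0*(-5))*(-4)) = 5*(0*(-4)) = 5*0 = 0)
U**2 = 0**2 = 0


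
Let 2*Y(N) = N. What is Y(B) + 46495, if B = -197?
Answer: 92793/2 ≈ 46397.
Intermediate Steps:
Y(N) = N/2
Y(B) + 46495 = (½)*(-197) + 46495 = -197/2 + 46495 = 92793/2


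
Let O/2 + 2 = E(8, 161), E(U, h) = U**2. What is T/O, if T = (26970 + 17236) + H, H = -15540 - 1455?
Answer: 27211/124 ≈ 219.44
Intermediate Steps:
H = -16995
O = 124 (O = -4 + 2*8**2 = -4 + 2*64 = -4 + 128 = 124)
T = 27211 (T = (26970 + 17236) - 16995 = 44206 - 16995 = 27211)
T/O = 27211/124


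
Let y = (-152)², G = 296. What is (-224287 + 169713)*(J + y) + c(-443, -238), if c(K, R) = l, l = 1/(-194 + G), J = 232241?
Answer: -1421390199059/102 ≈ -1.3935e+10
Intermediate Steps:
l = 1/102 (l = 1/(-194 + 296) = 1/102 ≈ 0.0098039)
c(K, R) = 1/102
y = 23104
(-224287 + 169713)*(J + y) + c(-443, -238) = (-224287 + 169713)*(232241 + 23104) + 1/102 = -54574*255345 + 1/102 = -13935198030 + 1/102 = -1421390199059/102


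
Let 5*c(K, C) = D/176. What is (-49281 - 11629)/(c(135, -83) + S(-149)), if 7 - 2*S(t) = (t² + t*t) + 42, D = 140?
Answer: 2680040/977607 ≈ 2.7414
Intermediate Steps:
c(K, C) = 7/44 (c(K, C) = (140/176)/5 = (140*(1/176))/5 = (⅕)*(35/44) = 7/44)
S(t) = -35/2 - t² (S(t) = 7/2 - ((t² + t*t) + 42)/2 = 7/2 - ((t² + t²) + 42)/2 = 7/2 - (2*t² + 42)/2 = 7/2 - (42 + 2*t²)/2 = 7/2 + (-21 - t²) = -35/2 - t²)
(-49281 - 11629)/(c(135, -83) + S(-149)) = (-49281 - 11629)/(7/44 + (-35/2 - 1*(-149)²)) = -60910/(7/44 + (-35/2 - 1*22201)) = -60910/(7/44 + (-35/2 - 22201)) = -60910/(7/44 - 44437/2) = -60910/(-977607/44) = -60910*(-44/977607) = 2680040/977607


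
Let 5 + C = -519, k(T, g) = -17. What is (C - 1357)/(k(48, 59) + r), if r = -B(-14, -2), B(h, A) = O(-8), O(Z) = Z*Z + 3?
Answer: 627/28 ≈ 22.393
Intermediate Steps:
O(Z) = 3 + Z² (O(Z) = Z² + 3 = 3 + Z²)
B(h, A) = 67 (B(h, A) = 3 + (-8)² = 3 + 64 = 67)
C = -524 (C = -5 - 519 = -524)
r = -67 (r = -1*67 = -67)
(C - 1357)/(k(48, 59) + r) = (-524 - 1357)/(-17 - 67) = -1881/(-84) = -1881*(-1/84) = 627/28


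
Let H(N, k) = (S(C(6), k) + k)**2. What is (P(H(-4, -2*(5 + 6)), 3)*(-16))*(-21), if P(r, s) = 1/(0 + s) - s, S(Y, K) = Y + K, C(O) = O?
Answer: -896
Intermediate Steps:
S(Y, K) = K + Y
H(N, k) = (6 + 2*k)**2 (H(N, k) = ((k + 6) + k)**2 = ((6 + k) + k)**2 = (6 + 2*k)**2)
P(r, s) = 1/s - s
(P(H(-4, -2*(5 + 6)), 3)*(-16))*(-21) = ((1/3 - 1*3)*(-16))*(-21) = ((1/3 - 3)*(-16))*(-21) = -8/3*(-16)*(-21) = (128/3)*(-21) = -896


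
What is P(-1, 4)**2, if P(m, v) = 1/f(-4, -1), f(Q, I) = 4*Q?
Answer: 1/256 ≈ 0.0039063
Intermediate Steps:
P(m, v) = -1/16 (P(m, v) = 1/(4*(-4)) = 1/(-16) = -1/16)
P(-1, 4)**2 = (-1/16)**2 = 1/256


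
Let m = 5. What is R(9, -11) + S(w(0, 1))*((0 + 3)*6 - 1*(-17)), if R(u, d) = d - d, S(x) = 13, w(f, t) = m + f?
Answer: 455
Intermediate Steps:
w(f, t) = 5 + f
R(u, d) = 0
R(9, -11) + S(w(0, 1))*((0 + 3)*6 - 1*(-17)) = 0 + 13*((0 + 3)*6 - 1*(-17)) = 0 + 13*(3*6 + 17) = 0 + 13*(18 + 17) = 0 + 13*35 = 0 + 455 = 455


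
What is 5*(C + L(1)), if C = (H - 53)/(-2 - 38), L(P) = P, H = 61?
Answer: 4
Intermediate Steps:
C = -⅕ (C = (61 - 53)/(-2 - 38) = 8/(-40) = 8*(-1/40) = -⅕ ≈ -0.20000)
5*(C + L(1)) = 5*(-⅕ + 1) = 5*(⅘) = 4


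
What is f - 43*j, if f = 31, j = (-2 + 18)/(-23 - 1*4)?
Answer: 1525/27 ≈ 56.482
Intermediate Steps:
j = -16/27 (j = 16/(-23 - 4) = 16/(-27) = 16*(-1/27) = -16/27 ≈ -0.59259)
f - 43*j = 31 - 43*(-16/27) = 31 + 688/27 = 1525/27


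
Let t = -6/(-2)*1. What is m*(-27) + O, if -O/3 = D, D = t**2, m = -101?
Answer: 2700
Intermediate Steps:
t = 3 (t = -6*(-1)/2*1 = -2*(-3/2)*1 = 3*1 = 3)
D = 9 (D = 3**2 = 9)
O = -27 (O = -3*9 = -27)
m*(-27) + O = -101*(-27) - 27 = 2727 - 27 = 2700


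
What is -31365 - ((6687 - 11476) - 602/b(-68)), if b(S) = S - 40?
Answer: -1435405/54 ≈ -26582.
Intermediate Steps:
b(S) = -40 + S
-31365 - ((6687 - 11476) - 602/b(-68)) = -31365 - ((6687 - 11476) - 602/(-40 - 68)) = -31365 - (-4789 - 602/(-108)) = -31365 - (-4789 - 602*(-1/108)) = -31365 - (-4789 + 301/54) = -31365 - 1*(-258305/54) = -31365 + 258305/54 = -1435405/54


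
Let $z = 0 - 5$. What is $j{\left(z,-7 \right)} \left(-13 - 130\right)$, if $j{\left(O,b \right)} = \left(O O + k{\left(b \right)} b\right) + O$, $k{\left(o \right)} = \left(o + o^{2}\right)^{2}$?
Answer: $1762904$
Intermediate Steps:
$z = -5$ ($z = 0 - 5 = -5$)
$j{\left(O,b \right)} = O + O^{2} + b^{3} \left(1 + b\right)^{2}$ ($j{\left(O,b \right)} = \left(O O + b^{2} \left(1 + b\right)^{2} b\right) + O = \left(O^{2} + b^{3} \left(1 + b\right)^{2}\right) + O = O + O^{2} + b^{3} \left(1 + b\right)^{2}$)
$j{\left(z,-7 \right)} \left(-13 - 130\right) = \left(-5 + \left(-5\right)^{2} + \left(-7\right)^{3} \left(1 - 7\right)^{2}\right) \left(-13 - 130\right) = \left(-5 + 25 - 343 \left(-6\right)^{2}\right) \left(-143\right) = \left(-5 + 25 - 12348\right) \left(-143\right) = \left(-12328\right) \left(-143\right) = 1762904$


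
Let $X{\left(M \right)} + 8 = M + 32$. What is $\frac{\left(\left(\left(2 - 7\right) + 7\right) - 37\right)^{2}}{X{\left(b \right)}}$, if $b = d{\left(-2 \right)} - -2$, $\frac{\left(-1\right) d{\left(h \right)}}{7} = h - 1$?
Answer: $\frac{1225}{47} \approx 26.064$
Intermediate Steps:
$d{\left(h \right)} = 7 - 7 h$ ($d{\left(h \right)} = - 7 \left(h - 1\right) = - 7 \left(-1 + h\right) = 7 - 7 h$)
$b = 23$ ($b = \left(7 - -14\right) - -2 = \left(7 + 14\right) + 2 = 21 + 2 = 23$)
$X{\left(M \right)} = 24 + M$ ($X{\left(M \right)} = -8 + \left(M + 32\right) = -8 + \left(32 + M\right) = 24 + M$)
$\frac{\left(\left(\left(2 - 7\right) + 7\right) - 37\right)^{2}}{X{\left(b \right)}} = \frac{\left(\left(\left(2 - 7\right) + 7\right) - 37\right)^{2}}{24 + 23} = \frac{\left(\left(-5 + 7\right) - 37\right)^{2}}{47} = \left(2 - 37\right)^{2} \cdot \frac{1}{47} = \left(-35\right)^{2} \cdot \frac{1}{47} = 1225 \cdot \frac{1}{47} = \frac{1225}{47}$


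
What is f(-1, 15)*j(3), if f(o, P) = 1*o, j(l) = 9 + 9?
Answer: -18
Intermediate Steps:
j(l) = 18
f(o, P) = o
f(-1, 15)*j(3) = -1*18 = -18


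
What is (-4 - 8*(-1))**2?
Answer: 16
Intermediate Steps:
(-4 - 8*(-1))**2 = (-4 + 8)**2 = 4**2 = 16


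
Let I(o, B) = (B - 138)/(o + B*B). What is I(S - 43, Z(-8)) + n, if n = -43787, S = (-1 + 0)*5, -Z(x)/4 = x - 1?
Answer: -9107713/208 ≈ -43787.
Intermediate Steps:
Z(x) = 4 - 4*x (Z(x) = -4*(x - 1) = -4*(-1 + x) = 4 - 4*x)
S = -5 (S = -1*5 = -5)
I(o, B) = (-138 + B)/(o + B²)
I(S - 43, Z(-8)) + n = (-138 + (4 - 4*(-8)))/((-5 - 43) + (4 - 4*(-8))²) - 43787 = (-138 + (4 + 32))/(-48 + (4 + 32)²) - 43787 = (-138 + 36)/(-48 + 36²) - 43787 = -102/(-48 + 1296) - 43787 = -102/1248 - 43787 = (1/1248)*(-102) - 43787 = -17/208 - 43787 = -9107713/208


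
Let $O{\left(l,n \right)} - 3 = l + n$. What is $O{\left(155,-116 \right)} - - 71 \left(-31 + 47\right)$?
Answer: $1178$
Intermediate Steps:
$O{\left(l,n \right)} = 3 + l + n$ ($O{\left(l,n \right)} = 3 + \left(l + n\right) = 3 + l + n$)
$O{\left(155,-116 \right)} - - 71 \left(-31 + 47\right) = \left(3 + 155 - 116\right) - - 71 \left(-31 + 47\right) = 42 - \left(-71\right) 16 = 42 - -1136 = 42 + 1136 = 1178$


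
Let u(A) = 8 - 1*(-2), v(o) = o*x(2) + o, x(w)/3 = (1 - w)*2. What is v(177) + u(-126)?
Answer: -875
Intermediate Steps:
x(w) = 6 - 6*w (x(w) = 3*((1 - w)*2) = 3*(2 - 2*w) = 6 - 6*w)
v(o) = -5*o (v(o) = o*(6 - 6*2) + o = o*(6 - 12) + o = o*(-6) + o = -6*o + o = -5*o)
u(A) = 10 (u(A) = 8 + 2 = 10)
v(177) + u(-126) = -5*177 + 10 = -885 + 10 = -875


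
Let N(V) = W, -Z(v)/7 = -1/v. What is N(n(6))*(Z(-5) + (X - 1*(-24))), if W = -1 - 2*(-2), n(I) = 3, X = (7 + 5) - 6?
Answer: 429/5 ≈ 85.800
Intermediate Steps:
X = 6 (X = 12 - 6 = 6)
Z(v) = 7/v (Z(v) = -(-7)/v = 7/v)
W = 3 (W = -1 + 4 = 3)
N(V) = 3
N(n(6))*(Z(-5) + (X - 1*(-24))) = 3*(7/(-5) + (6 - 1*(-24))) = 3*(7*(-⅕) + (6 + 24)) = 3*(-7/5 + 30) = 3*(143/5) = 429/5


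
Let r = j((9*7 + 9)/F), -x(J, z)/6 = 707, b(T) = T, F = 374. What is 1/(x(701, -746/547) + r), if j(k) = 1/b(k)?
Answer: -36/152525 ≈ -0.00023603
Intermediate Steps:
x(J, z) = -4242 (x(J, z) = -6*707 = -4242)
j(k) = 1/k
r = 187/36 (r = 1/((9*7 + 9)/374) = 1/((63 + 9)*(1/374)) = 1/(72*(1/374)) = 1/(36/187) = 187/36 ≈ 5.1944)
1/(x(701, -746/547) + r) = 1/(-4242 + 187/36) = 1/(-152525/36) = -36/152525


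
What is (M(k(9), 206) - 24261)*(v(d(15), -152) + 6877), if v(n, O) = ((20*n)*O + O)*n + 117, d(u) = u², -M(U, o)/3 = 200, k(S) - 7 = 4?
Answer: 3826784268366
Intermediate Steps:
k(S) = 11 (k(S) = 7 + 4 = 11)
M(U, o) = -600 (M(U, o) = -3*200 = -600)
v(n, O) = 117 + n*(O + 20*O*n) (v(n, O) = (20*O*n + O)*n + 117 = (O + 20*O*n)*n + 117 = n*(O + 20*O*n) + 117 = 117 + n*(O + 20*O*n))
(M(k(9), 206) - 24261)*(v(d(15), -152) + 6877) = (-600 - 24261)*((117 - 152*15² + 20*(-152)*(15²)²) + 6877) = -24861*((117 - 152*225 + 20*(-152)*225²) + 6877) = -24861*((117 - 34200 + 20*(-152)*50625) + 6877) = -24861*((117 - 34200 - 153900000) + 6877) = -24861*(-153934083 + 6877) = -24861*(-153927206) = 3826784268366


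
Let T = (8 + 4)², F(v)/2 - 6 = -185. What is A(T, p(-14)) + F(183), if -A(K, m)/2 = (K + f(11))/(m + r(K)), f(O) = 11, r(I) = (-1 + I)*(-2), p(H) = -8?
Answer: -52471/147 ≈ -356.95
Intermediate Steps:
F(v) = -358 (F(v) = 12 + 2*(-185) = 12 - 370 = -358)
r(I) = 2 - 2*I
T = 144 (T = 12² = 144)
A(K, m) = -2*(11 + K)/(2 + m - 2*K) (A(K, m) = -2*(K + 11)/(m + (2 - 2*K)) = -2*(11 + K)/(2 + m - 2*K))
A(T, p(-14)) + F(183) = 2*(-11 - 1*144)/(2 - 8 - 2*144) - 358 = 2*(-11 - 144)/(2 - 8 - 288) - 358 = 2*(-155)/(-294) - 358 = 2*(-1/294)*(-155) - 358 = 155/147 - 358 = -52471/147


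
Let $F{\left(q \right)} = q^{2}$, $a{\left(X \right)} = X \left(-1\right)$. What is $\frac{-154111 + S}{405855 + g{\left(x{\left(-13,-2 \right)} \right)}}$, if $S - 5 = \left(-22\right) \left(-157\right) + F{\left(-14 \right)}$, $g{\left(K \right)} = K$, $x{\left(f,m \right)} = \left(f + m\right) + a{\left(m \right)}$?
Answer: $- \frac{75228}{202921} \approx -0.37073$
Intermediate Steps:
$a{\left(X \right)} = - X$
$x{\left(f,m \right)} = f$ ($x{\left(f,m \right)} = \left(f + m\right) - m = f$)
$S = 3655$ ($S = 5 + \left(\left(-22\right) \left(-157\right) + \left(-14\right)^{2}\right) = 5 + \left(3454 + 196\right) = 5 + 3650 = 3655$)
$\frac{-154111 + S}{405855 + g{\left(x{\left(-13,-2 \right)} \right)}} = \frac{-154111 + 3655}{405855 - 13} = - \frac{150456}{405842} = \left(-150456\right) \frac{1}{405842} = - \frac{75228}{202921}$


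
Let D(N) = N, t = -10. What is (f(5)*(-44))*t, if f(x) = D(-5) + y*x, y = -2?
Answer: -6600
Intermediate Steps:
f(x) = -5 - 2*x
(f(5)*(-44))*t = ((-5 - 2*5)*(-44))*(-10) = ((-5 - 10)*(-44))*(-10) = -15*(-44)*(-10) = 660*(-10) = -6600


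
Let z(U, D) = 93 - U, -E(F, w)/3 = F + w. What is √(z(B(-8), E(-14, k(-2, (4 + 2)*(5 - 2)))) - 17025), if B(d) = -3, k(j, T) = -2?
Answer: 9*I*√209 ≈ 130.11*I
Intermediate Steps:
E(F, w) = -3*F - 3*w (E(F, w) = -3*(F + w) = -3*F - 3*w)
√(z(B(-8), E(-14, k(-2, (4 + 2)*(5 - 2)))) - 17025) = √((93 - 1*(-3)) - 17025) = √((93 + 3) - 17025) = √(96 - 17025) = √(-16929) = 9*I*√209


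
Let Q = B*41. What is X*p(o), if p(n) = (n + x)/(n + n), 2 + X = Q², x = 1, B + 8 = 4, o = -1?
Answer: 0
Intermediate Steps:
B = -4 (B = -8 + 4 = -4)
Q = -164 (Q = -4*41 = -164)
X = 26894 (X = -2 + (-164)² = -2 + 26896 = 26894)
p(n) = (1 + n)/(2*n) (p(n) = (n + 1)/(n + n) = (1 + n)/((2*n)) = (1 + n)*(1/(2*n)) = (1 + n)/(2*n))
X*p(o) = 26894*((½)*(1 - 1)/(-1)) = 26894*((½)*(-1)*0) = 26894*0 = 0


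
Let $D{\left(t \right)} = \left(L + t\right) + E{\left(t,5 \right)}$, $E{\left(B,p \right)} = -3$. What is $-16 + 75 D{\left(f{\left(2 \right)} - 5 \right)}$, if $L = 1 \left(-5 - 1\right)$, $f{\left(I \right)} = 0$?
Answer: $-1066$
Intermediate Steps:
$L = -6$ ($L = 1 \left(-5 + \left(-4 + 3\right)\right) = 1 \left(-5 - 1\right) = 1 \left(-6\right) = -6$)
$D{\left(t \right)} = -9 + t$ ($D{\left(t \right)} = \left(-6 + t\right) - 3 = -9 + t$)
$-16 + 75 D{\left(f{\left(2 \right)} - 5 \right)} = -16 + 75 \left(-9 + \left(0 - 5\right)\right) = -16 + 75 \left(-9 - 5\right) = -16 + 75 \left(-14\right) = -16 - 1050 = -1066$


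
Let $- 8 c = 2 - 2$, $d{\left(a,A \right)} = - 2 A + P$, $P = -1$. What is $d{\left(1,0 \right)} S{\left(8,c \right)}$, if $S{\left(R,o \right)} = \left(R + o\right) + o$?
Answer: $-8$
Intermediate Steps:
$d{\left(a,A \right)} = -1 - 2 A$ ($d{\left(a,A \right)} = - 2 A - 1 = -1 - 2 A$)
$c = 0$ ($c = - \frac{2 - 2}{8} = \left(- \frac{1}{8}\right) 0 = 0$)
$S{\left(R,o \right)} = R + 2 o$
$d{\left(1,0 \right)} S{\left(8,c \right)} = \left(-1 - 0\right) \left(8 + 2 \cdot 0\right) = \left(-1 + 0\right) \left(8 + 0\right) = \left(-1\right) 8 = -8$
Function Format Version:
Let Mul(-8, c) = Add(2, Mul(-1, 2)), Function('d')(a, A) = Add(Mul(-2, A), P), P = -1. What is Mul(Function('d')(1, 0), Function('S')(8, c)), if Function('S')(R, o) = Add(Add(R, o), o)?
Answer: -8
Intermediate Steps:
Function('d')(a, A) = Add(-1, Mul(-2, A)) (Function('d')(a, A) = Add(Mul(-2, A), -1) = Add(-1, Mul(-2, A)))
c = 0 (c = Mul(Rational(-1, 8), Add(2, Mul(-1, 2))) = Mul(Rational(-1, 8), Add(2, -2)) = Mul(Rational(-1, 8), 0) = 0)
Function('S')(R, o) = Add(R, Mul(2, o))
Mul(Function('d')(1, 0), Function('S')(8, c)) = Mul(Add(-1, Mul(-2, 0)), Add(8, Mul(2, 0))) = Mul(Add(-1, 0), Add(8, 0)) = Mul(-1, 8) = -8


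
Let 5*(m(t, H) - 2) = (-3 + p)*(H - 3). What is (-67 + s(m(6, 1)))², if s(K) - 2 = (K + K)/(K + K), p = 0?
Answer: 4096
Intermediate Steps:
m(t, H) = 19/5 - 3*H/5 (m(t, H) = 2 + ((-3 + 0)*(H - 3))/5 = 2 + (-3*(-3 + H))/5 = 2 + (9 - 3*H)/5 = 2 + (9/5 - 3*H/5) = 19/5 - 3*H/5)
s(K) = 3 (s(K) = 2 + (K + K)/(K + K) = 2 + (2*K)/((2*K)) = 2 + (2*K)*(1/(2*K)) = 2 + 1 = 3)
(-67 + s(m(6, 1)))² = (-67 + 3)² = (-64)² = 4096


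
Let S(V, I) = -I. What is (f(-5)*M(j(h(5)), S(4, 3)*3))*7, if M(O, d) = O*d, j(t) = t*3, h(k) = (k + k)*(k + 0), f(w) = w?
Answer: 47250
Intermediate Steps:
h(k) = 2*k**2 (h(k) = (2*k)*k = 2*k**2)
j(t) = 3*t
(f(-5)*M(j(h(5)), S(4, 3)*3))*7 = -5*3*(2*5**2)*-1*3*3*7 = -5*3*(2*25)*(-3*3)*7 = -5*3*50*(-9)*7 = -750*(-9)*7 = -5*(-1350)*7 = 6750*7 = 47250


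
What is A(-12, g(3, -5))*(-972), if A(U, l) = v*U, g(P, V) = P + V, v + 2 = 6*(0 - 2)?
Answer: -163296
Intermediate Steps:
v = -14 (v = -2 + 6*(0 - 2) = -2 + 6*(-2) = -2 - 12 = -14)
A(U, l) = -14*U
A(-12, g(3, -5))*(-972) = -14*(-12)*(-972) = 168*(-972) = -163296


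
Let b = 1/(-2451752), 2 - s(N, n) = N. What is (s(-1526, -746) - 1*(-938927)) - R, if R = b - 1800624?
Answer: 6720445920409/2451752 ≈ 2.7411e+6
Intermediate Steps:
s(N, n) = 2 - N
b = -1/2451752 ≈ -4.0787e-7
R = -4414683493249/2451752 (R = -1/2451752 - 1800624 = -4414683493249/2451752 ≈ -1.8006e+6)
(s(-1526, -746) - 1*(-938927)) - R = ((2 - 1*(-1526)) - 1*(-938927)) - 1*(-4414683493249/2451752) = ((2 + 1526) + 938927) + 4414683493249/2451752 = (1528 + 938927) + 4414683493249/2451752 = 940455 + 4414683493249/2451752 = 6720445920409/2451752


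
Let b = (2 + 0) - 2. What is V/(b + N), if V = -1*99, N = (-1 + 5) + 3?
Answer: -99/7 ≈ -14.143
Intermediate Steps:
b = 0 (b = 2 - 2 = 0)
N = 7 (N = 4 + 3 = 7)
V = -99
V/(b + N) = -99/(0 + 7) = -99/7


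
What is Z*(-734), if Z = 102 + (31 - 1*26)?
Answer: -78538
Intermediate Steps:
Z = 107 (Z = 102 + (31 - 26) = 102 + 5 = 107)
Z*(-734) = 107*(-734) = -78538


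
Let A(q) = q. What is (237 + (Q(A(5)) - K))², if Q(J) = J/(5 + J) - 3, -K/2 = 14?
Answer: 275625/4 ≈ 68906.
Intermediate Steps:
K = -28 (K = -2*14 = -28)
Q(J) = -3 + J/(5 + J)
(237 + (Q(A(5)) - K))² = (237 + ((-15 - 2*5)/(5 + 5) - 1*(-28)))² = (237 + ((-15 - 10)/10 + 28))² = (237 + ((⅒)*(-25) + 28))² = (237 + (-5/2 + 28))² = (237 + 51/2)² = (525/2)² = 275625/4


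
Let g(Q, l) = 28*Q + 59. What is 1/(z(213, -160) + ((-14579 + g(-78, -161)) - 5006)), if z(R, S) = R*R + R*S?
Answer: -1/10421 ≈ -9.5960e-5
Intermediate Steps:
g(Q, l) = 59 + 28*Q
z(R, S) = R² + R*S
1/(z(213, -160) + ((-14579 + g(-78, -161)) - 5006)) = 1/(213*(213 - 160) + ((-14579 + (59 + 28*(-78))) - 5006)) = 1/(213*53 + ((-14579 + (59 - 2184)) - 5006)) = 1/(11289 + ((-14579 - 2125) - 5006)) = 1/(11289 + (-16704 - 5006)) = 1/(11289 - 21710) = 1/(-10421) = -1/10421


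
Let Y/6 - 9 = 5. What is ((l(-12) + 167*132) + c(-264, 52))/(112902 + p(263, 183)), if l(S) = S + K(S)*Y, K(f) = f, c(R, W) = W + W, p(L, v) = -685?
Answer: 21128/112217 ≈ 0.18828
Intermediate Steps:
Y = 84 (Y = 54 + 6*5 = 54 + 30 = 84)
c(R, W) = 2*W
l(S) = 85*S (l(S) = S + S*84 = S + 84*S = 85*S)
((l(-12) + 167*132) + c(-264, 52))/(112902 + p(263, 183)) = ((85*(-12) + 167*132) + 2*52)/(112902 - 685) = ((-1020 + 22044) + 104)/112217 = (21024 + 104)*(1/112217) = 21128*(1/112217) = 21128/112217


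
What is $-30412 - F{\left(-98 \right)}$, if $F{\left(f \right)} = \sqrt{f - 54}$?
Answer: $-30412 - 2 i \sqrt{38} \approx -30412.0 - 12.329 i$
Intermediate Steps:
$F{\left(f \right)} = \sqrt{-54 + f}$
$-30412 - F{\left(-98 \right)} = -30412 - \sqrt{-54 - 98} = -30412 - \sqrt{-152} = -30412 - 2 i \sqrt{38}$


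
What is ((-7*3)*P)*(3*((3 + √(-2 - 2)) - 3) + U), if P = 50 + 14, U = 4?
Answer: -5376 - 8064*I ≈ -5376.0 - 8064.0*I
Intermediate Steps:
P = 64
((-7*3)*P)*(3*((3 + √(-2 - 2)) - 3) + U) = (-7*3*64)*(3*((3 + √(-2 - 2)) - 3) + 4) = (-21*64)*(3*((3 + √(-4)) - 3) + 4) = -1344*(3*((3 + 2*I) - 3) + 4) = -1344*(3*(2*I) + 4) = -1344*(6*I + 4) = -1344*(4 + 6*I) = -5376 - 8064*I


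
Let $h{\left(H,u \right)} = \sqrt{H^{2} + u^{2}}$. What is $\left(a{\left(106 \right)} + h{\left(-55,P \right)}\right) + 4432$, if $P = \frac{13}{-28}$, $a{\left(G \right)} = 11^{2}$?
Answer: $4553 + \frac{\sqrt{2371769}}{28} \approx 4608.0$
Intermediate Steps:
$a{\left(G \right)} = 121$
$P = - \frac{13}{28}$ ($P = 13 \left(- \frac{1}{28}\right) = - \frac{13}{28} \approx -0.46429$)
$\left(a{\left(106 \right)} + h{\left(-55,P \right)}\right) + 4432 = \left(121 + \sqrt{\left(-55\right)^{2} + \left(- \frac{13}{28}\right)^{2}}\right) + 4432 = \left(121 + \sqrt{3025 + \frac{169}{784}}\right) + 4432 = \left(121 + \sqrt{\frac{2371769}{784}}\right) + 4432 = \left(121 + \frac{\sqrt{2371769}}{28}\right) + 4432 = 4553 + \frac{\sqrt{2371769}}{28}$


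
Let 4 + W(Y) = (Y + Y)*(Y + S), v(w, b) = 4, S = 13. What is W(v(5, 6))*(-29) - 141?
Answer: -3969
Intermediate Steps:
W(Y) = -4 + 2*Y*(13 + Y) (W(Y) = -4 + (Y + Y)*(Y + 13) = -4 + (2*Y)*(13 + Y) = -4 + 2*Y*(13 + Y))
W(v(5, 6))*(-29) - 141 = (-4 + 2*4² + 26*4)*(-29) - 141 = (-4 + 2*16 + 104)*(-29) - 141 = (-4 + 32 + 104)*(-29) - 141 = 132*(-29) - 141 = -3828 - 141 = -3969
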